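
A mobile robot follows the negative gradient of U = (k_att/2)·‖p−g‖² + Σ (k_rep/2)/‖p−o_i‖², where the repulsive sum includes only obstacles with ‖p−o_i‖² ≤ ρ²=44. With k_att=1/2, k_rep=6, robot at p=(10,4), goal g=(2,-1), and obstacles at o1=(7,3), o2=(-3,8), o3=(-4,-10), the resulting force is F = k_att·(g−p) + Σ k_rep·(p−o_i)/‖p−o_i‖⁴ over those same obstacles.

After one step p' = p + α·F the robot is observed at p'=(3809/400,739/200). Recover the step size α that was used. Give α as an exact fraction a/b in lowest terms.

α = 1/8

F_att = 1/2·(g−p) = 1/2·(-8,-5) = (-4.0000,-2.5000)
o1: d²=10 ≤ ρ²=44; F_rep = 6·(3,1)/10² = (0.1800,0.0600)
o2: d²=185 > ρ²=44 → inactive
o3: d²=392 > ρ²=44 → inactive
F = F_att + ΣF_rep = (-3.8200,-2.4400)
Δp = p'−p = (-0.4775,-0.3050); α = Δx/Fx = (-191/400) / (-191/50) = 1/8
check: Δy/Fy = (-61/200) / (-61/25) = 1/8 ✓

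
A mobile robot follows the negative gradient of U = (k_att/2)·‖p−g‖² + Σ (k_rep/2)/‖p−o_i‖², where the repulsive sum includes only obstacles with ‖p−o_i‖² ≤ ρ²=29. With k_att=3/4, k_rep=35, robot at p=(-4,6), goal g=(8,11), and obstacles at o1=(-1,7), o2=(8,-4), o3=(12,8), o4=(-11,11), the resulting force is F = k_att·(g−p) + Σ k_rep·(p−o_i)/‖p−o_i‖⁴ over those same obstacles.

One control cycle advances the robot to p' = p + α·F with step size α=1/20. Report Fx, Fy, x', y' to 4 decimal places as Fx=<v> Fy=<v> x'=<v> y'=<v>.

F_att = 3/4·(g−p) = 3/4·(12,5) = (9.0000,3.7500)
o1: d²=10 ≤ ρ²=29; F_rep = 35·(-3,-1)/10² = (-1.0500,-0.3500)
o2: d²=244 > ρ²=29 → inactive
o3: d²=260 > ρ²=29 → inactive
o4: d²=74 > ρ²=29 → inactive
F = F_att + ΣF_rep = (7.9500,3.4000)
p' = p + 1/20·F = (-3.6025,6.1700)

Fx=7.9500 Fy=3.4000 x'=-3.6025 y'=6.1700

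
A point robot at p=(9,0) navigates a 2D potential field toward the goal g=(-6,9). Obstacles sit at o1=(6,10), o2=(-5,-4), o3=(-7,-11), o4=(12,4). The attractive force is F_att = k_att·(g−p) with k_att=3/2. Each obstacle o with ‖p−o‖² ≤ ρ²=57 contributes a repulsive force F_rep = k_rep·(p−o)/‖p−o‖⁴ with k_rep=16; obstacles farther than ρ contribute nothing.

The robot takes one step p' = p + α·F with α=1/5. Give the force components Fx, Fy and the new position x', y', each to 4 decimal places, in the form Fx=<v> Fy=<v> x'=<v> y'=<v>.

Fx=-22.5768 Fy=13.3976 x'=4.4846 y'=2.6795

F_att = 3/2·(g−p) = 3/2·(-15,9) = (-22.5000,13.5000)
o1: d²=109 > ρ²=57 → inactive
o2: d²=212 > ρ²=57 → inactive
o3: d²=377 > ρ²=57 → inactive
o4: d²=25 ≤ ρ²=57; F_rep = 16·(-3,-4)/25² = (-0.0768,-0.1024)
F = F_att + ΣF_rep = (-22.5768,13.3976)
p' = p + 1/5·F = (4.4846,2.6795)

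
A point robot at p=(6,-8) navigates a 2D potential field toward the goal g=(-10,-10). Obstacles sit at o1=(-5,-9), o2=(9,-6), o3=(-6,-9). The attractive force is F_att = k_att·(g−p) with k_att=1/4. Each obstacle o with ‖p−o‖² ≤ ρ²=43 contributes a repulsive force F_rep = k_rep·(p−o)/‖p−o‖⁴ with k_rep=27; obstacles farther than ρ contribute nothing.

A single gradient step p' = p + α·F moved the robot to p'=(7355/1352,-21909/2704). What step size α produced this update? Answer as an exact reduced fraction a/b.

α = 1/8

F_att = 1/4·(g−p) = 1/4·(-16,-2) = (-4.0000,-0.5000)
o1: d²=122 > ρ²=43 → inactive
o2: d²=13 ≤ ρ²=43; F_rep = 27·(-3,-2)/13² = (-0.4793,-0.3195)
o3: d²=145 > ρ²=43 → inactive
F = F_att + ΣF_rep = (-4.4793,-0.8195)
Δp = p'−p = (-0.5599,-0.1024); α = Δx/Fx = (-757/1352) / (-757/169) = 1/8
check: Δy/Fy = (-277/2704) / (-277/338) = 1/8 ✓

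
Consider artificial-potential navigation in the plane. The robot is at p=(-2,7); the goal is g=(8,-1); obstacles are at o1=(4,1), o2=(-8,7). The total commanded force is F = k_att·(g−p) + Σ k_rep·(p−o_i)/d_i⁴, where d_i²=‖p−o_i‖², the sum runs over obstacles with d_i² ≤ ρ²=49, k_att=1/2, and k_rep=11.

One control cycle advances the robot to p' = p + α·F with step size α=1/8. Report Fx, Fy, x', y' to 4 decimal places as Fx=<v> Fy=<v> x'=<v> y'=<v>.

F_att = 1/2·(g−p) = 1/2·(10,-8) = (5.0000,-4.0000)
o1: d²=72 > ρ²=49 → inactive
o2: d²=36 ≤ ρ²=49; F_rep = 11·(6,0)/36² = (0.0509,0.0000)
F = F_att + ΣF_rep = (5.0509,-4.0000)
p' = p + 1/8·F = (-1.3686,6.5000)

Fx=5.0509 Fy=-4.0000 x'=-1.3686 y'=6.5000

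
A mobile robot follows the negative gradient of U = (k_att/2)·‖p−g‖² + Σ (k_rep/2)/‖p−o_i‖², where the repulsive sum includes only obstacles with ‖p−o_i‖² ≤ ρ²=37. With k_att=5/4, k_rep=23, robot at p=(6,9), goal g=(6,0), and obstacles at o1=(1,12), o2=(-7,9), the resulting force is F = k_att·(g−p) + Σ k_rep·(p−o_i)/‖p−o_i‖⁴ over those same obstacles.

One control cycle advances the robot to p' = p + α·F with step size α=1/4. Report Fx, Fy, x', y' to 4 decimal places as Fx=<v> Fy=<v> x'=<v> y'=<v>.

F_att = 5/4·(g−p) = 5/4·(0,-9) = (0.0000,-11.2500)
o1: d²=34 ≤ ρ²=37; F_rep = 23·(5,-3)/34² = (0.0995,-0.0597)
o2: d²=169 > ρ²=37 → inactive
F = F_att + ΣF_rep = (0.0995,-11.3097)
p' = p + 1/4·F = (6.0249,6.1726)

Fx=0.0995 Fy=-11.3097 x'=6.0249 y'=6.1726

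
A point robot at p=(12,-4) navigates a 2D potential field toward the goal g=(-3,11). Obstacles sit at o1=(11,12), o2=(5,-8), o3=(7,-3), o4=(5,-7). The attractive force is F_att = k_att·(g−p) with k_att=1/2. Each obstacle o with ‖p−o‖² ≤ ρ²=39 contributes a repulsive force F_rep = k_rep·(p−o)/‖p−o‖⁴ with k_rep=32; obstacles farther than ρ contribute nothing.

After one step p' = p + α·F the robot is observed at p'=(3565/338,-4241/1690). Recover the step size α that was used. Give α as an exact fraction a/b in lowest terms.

α = 1/5

F_att = 1/2·(g−p) = 1/2·(-15,15) = (-7.5000,7.5000)
o1: d²=257 > ρ²=39 → inactive
o2: d²=65 > ρ²=39 → inactive
o3: d²=26 ≤ ρ²=39; F_rep = 32·(5,-1)/26² = (0.2367,-0.0473)
o4: d²=58 > ρ²=39 → inactive
F = F_att + ΣF_rep = (-7.2633,7.4527)
Δp = p'−p = (-1.4527,1.4905); α = Δx/Fx = (-491/338) / (-2455/338) = 1/5
check: Δy/Fy = (2519/1690) / (2519/338) = 1/5 ✓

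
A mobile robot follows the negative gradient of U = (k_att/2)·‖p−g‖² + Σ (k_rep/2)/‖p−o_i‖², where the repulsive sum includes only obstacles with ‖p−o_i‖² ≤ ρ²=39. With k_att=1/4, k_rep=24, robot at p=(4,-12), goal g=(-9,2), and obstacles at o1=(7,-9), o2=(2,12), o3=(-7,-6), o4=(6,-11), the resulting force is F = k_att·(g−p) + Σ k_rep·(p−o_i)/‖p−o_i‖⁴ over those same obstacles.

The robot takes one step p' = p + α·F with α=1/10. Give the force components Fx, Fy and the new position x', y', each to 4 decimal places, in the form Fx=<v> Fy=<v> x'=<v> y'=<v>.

F_att = 1/4·(g−p) = 1/4·(-13,14) = (-3.2500,3.5000)
o1: d²=18 ≤ ρ²=39; F_rep = 24·(-3,-3)/18² = (-0.2222,-0.2222)
o2: d²=580 > ρ²=39 → inactive
o3: d²=157 > ρ²=39 → inactive
o4: d²=5 ≤ ρ²=39; F_rep = 24·(-2,-1)/5² = (-1.9200,-0.9600)
F = F_att + ΣF_rep = (-5.3922,2.3178)
p' = p + 1/10·F = (3.4608,-11.7682)

Fx=-5.3922 Fy=2.3178 x'=3.4608 y'=-11.7682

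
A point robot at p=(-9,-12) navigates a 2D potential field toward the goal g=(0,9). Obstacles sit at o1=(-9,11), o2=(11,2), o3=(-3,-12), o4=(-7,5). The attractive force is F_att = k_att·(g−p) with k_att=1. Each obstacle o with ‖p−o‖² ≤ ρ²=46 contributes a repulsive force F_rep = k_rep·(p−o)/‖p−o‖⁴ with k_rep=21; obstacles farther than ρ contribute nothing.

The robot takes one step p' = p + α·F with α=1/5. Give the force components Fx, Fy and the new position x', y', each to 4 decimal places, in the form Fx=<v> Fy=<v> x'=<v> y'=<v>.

Fx=8.9028 Fy=21.0000 x'=-7.2194 y'=-7.8000

F_att = 1·(g−p) = 1·(9,21) = (9.0000,21.0000)
o1: d²=529 > ρ²=46 → inactive
o2: d²=596 > ρ²=46 → inactive
o3: d²=36 ≤ ρ²=46; F_rep = 21·(-6,0)/36² = (-0.0972,0.0000)
o4: d²=293 > ρ²=46 → inactive
F = F_att + ΣF_rep = (8.9028,21.0000)
p' = p + 1/5·F = (-7.2194,-7.8000)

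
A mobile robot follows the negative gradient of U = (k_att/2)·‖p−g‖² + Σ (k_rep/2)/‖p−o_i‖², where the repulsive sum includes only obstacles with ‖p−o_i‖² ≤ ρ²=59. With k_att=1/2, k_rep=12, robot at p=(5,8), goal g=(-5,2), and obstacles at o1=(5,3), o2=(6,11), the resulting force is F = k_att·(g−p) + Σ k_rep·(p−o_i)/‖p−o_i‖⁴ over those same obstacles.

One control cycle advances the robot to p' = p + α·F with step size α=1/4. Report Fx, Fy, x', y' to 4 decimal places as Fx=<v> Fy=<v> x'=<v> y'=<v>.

Fx=-5.1200 Fy=-3.2640 x'=3.7200 y'=7.1840

F_att = 1/2·(g−p) = 1/2·(-10,-6) = (-5.0000,-3.0000)
o1: d²=25 ≤ ρ²=59; F_rep = 12·(0,5)/25² = (0.0000,0.0960)
o2: d²=10 ≤ ρ²=59; F_rep = 12·(-1,-3)/10² = (-0.1200,-0.3600)
F = F_att + ΣF_rep = (-5.1200,-3.2640)
p' = p + 1/4·F = (3.7200,7.1840)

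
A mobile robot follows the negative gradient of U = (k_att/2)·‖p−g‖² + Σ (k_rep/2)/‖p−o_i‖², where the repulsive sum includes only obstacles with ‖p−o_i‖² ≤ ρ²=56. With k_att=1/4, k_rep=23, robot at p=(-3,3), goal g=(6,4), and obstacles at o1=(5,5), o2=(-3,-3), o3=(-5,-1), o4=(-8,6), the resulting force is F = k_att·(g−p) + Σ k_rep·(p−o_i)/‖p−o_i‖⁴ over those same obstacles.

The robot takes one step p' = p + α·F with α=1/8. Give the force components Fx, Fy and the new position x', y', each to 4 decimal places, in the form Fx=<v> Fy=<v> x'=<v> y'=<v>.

F_att = 1/4·(g−p) = 1/4·(9,1) = (2.2500,0.2500)
o1: d²=68 > ρ²=56 → inactive
o2: d²=36 ≤ ρ²=56; F_rep = 23·(0,6)/36² = (0.0000,0.1065)
o3: d²=20 ≤ ρ²=56; F_rep = 23·(2,4)/20² = (0.1150,0.2300)
o4: d²=34 ≤ ρ²=56; F_rep = 23·(5,-3)/34² = (0.0995,-0.0597)
F = F_att + ΣF_rep = (2.4645,0.5268)
p' = p + 1/8·F = (-2.6919,3.0658)

Fx=2.4645 Fy=0.5268 x'=-2.6919 y'=3.0658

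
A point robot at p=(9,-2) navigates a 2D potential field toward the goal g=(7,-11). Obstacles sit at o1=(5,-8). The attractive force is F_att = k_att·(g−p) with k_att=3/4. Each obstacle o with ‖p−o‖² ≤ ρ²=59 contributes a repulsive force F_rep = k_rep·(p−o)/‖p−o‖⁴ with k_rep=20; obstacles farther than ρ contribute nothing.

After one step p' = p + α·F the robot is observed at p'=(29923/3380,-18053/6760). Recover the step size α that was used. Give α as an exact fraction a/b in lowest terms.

F_att = 3/4·(g−p) = 3/4·(-2,-9) = (-1.5000,-6.7500)
o1: d²=52 ≤ ρ²=59; F_rep = 20·(4,6)/52² = (0.0296,0.0444)
F = F_att + ΣF_rep = (-1.4704,-6.7056)
Δp = p'−p = (-0.1470,-0.6706); α = Δx/Fx = (-497/3380) / (-497/338) = 1/10
check: Δy/Fy = (-4533/6760) / (-4533/676) = 1/10 ✓

α = 1/10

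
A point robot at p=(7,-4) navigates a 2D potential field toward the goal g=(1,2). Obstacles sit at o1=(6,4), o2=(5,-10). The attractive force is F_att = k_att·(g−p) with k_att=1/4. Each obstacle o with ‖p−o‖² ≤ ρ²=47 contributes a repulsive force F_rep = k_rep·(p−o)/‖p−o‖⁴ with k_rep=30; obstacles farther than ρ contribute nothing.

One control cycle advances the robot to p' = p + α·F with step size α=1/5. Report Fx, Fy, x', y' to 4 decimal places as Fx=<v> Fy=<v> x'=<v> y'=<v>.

Fx=-1.4625 Fy=1.6125 x'=6.7075 y'=-3.6775

F_att = 1/4·(g−p) = 1/4·(-6,6) = (-1.5000,1.5000)
o1: d²=65 > ρ²=47 → inactive
o2: d²=40 ≤ ρ²=47; F_rep = 30·(2,6)/40² = (0.0375,0.1125)
F = F_att + ΣF_rep = (-1.4625,1.6125)
p' = p + 1/5·F = (6.7075,-3.6775)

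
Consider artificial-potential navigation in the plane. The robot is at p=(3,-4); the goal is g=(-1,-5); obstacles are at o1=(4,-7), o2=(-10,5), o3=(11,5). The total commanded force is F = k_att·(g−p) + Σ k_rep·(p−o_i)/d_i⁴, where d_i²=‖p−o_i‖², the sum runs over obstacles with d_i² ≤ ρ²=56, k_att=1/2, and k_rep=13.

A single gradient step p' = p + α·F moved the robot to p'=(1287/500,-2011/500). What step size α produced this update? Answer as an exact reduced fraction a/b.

α = 1/5

F_att = 1/2·(g−p) = 1/2·(-4,-1) = (-2.0000,-0.5000)
o1: d²=10 ≤ ρ²=56; F_rep = 13·(-1,3)/10² = (-0.1300,0.3900)
o2: d²=250 > ρ²=56 → inactive
o3: d²=145 > ρ²=56 → inactive
F = F_att + ΣF_rep = (-2.1300,-0.1100)
Δp = p'−p = (-0.4260,-0.0220); α = Δx/Fx = (-213/500) / (-213/100) = 1/5
check: Δy/Fy = (-11/500) / (-11/100) = 1/5 ✓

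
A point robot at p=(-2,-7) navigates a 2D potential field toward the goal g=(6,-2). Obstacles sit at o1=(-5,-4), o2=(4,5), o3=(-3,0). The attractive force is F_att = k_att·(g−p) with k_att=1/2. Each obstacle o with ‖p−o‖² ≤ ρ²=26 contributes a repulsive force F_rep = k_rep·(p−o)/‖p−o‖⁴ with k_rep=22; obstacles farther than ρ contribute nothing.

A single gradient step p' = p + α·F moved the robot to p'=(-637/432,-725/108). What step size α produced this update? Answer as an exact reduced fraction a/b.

F_att = 1/2·(g−p) = 1/2·(8,5) = (4.0000,2.5000)
o1: d²=18 ≤ ρ²=26; F_rep = 22·(3,-3)/18² = (0.2037,-0.2037)
o2: d²=180 > ρ²=26 → inactive
o3: d²=50 > ρ²=26 → inactive
F = F_att + ΣF_rep = (4.2037,2.2963)
Δp = p'−p = (0.5255,0.2870); α = Δx/Fx = (227/432) / (227/54) = 1/8
check: Δy/Fy = (31/108) / (62/27) = 1/8 ✓

α = 1/8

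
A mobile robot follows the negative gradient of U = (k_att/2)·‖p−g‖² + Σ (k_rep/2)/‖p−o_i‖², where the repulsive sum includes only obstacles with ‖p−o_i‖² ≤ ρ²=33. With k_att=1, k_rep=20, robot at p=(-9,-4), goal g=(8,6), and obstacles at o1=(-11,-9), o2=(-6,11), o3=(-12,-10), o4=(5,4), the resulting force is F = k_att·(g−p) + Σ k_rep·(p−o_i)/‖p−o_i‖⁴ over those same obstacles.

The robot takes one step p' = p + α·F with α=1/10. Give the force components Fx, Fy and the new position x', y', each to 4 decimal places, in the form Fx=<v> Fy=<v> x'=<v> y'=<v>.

Fx=17.0476 Fy=10.1189 x'=-7.2952 y'=-2.9881

F_att = 1·(g−p) = 1·(17,10) = (17.0000,10.0000)
o1: d²=29 ≤ ρ²=33; F_rep = 20·(2,5)/29² = (0.0476,0.1189)
o2: d²=234 > ρ²=33 → inactive
o3: d²=45 > ρ²=33 → inactive
o4: d²=260 > ρ²=33 → inactive
F = F_att + ΣF_rep = (17.0476,10.1189)
p' = p + 1/10·F = (-7.2952,-2.9881)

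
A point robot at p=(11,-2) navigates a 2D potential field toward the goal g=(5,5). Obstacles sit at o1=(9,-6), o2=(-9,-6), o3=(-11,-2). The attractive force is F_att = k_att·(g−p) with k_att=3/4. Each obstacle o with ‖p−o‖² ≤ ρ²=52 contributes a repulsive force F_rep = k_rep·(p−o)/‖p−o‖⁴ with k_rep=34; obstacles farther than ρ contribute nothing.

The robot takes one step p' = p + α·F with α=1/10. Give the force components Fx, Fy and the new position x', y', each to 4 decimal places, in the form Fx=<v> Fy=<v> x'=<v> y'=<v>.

F_att = 3/4·(g−p) = 3/4·(-6,7) = (-4.5000,5.2500)
o1: d²=20 ≤ ρ²=52; F_rep = 34·(2,4)/20² = (0.1700,0.3400)
o2: d²=416 > ρ²=52 → inactive
o3: d²=484 > ρ²=52 → inactive
F = F_att + ΣF_rep = (-4.3300,5.5900)
p' = p + 1/10·F = (10.5670,-1.4410)

Fx=-4.3300 Fy=5.5900 x'=10.5670 y'=-1.4410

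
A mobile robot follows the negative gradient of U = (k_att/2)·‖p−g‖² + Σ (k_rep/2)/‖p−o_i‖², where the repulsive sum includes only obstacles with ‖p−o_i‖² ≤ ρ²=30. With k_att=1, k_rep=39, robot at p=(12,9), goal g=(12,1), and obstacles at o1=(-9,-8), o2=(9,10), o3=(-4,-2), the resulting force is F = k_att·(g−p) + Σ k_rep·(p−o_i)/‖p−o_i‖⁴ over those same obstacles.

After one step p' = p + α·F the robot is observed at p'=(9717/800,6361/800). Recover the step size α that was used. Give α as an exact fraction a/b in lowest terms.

α = 1/8

F_att = 1·(g−p) = 1·(0,-8) = (0.0000,-8.0000)
o1: d²=730 > ρ²=30 → inactive
o2: d²=10 ≤ ρ²=30; F_rep = 39·(3,-1)/10² = (1.1700,-0.3900)
o3: d²=377 > ρ²=30 → inactive
F = F_att + ΣF_rep = (1.1700,-8.3900)
Δp = p'−p = (0.1462,-1.0488); α = Δx/Fx = (117/800) / (117/100) = 1/8
check: Δy/Fy = (-839/800) / (-839/100) = 1/8 ✓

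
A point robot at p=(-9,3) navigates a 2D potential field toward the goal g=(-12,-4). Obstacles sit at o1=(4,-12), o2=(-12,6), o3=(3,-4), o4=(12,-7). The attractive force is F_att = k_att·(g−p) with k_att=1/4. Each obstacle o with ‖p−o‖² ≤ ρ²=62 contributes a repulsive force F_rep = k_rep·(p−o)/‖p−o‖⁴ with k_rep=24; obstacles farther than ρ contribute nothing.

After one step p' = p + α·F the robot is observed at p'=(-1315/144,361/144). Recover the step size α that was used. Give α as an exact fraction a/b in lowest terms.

α = 1/4

F_att = 1/4·(g−p) = 1/4·(-3,-7) = (-0.7500,-1.7500)
o1: d²=394 > ρ²=62 → inactive
o2: d²=18 ≤ ρ²=62; F_rep = 24·(3,-3)/18² = (0.2222,-0.2222)
o3: d²=193 > ρ²=62 → inactive
o4: d²=541 > ρ²=62 → inactive
F = F_att + ΣF_rep = (-0.5278,-1.9722)
Δp = p'−p = (-0.1319,-0.4931); α = Δx/Fx = (-19/144) / (-19/36) = 1/4
check: Δy/Fy = (-71/144) / (-71/36) = 1/4 ✓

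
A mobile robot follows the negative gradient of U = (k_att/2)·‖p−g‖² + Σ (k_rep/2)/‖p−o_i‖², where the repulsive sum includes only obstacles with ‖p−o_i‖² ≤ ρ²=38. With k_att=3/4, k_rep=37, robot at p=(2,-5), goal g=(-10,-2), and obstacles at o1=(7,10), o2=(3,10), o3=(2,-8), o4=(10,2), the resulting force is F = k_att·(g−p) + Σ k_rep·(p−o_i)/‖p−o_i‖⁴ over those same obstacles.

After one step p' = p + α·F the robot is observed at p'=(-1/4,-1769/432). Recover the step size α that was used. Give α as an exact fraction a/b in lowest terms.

α = 1/4

F_att = 3/4·(g−p) = 3/4·(-12,3) = (-9.0000,2.2500)
o1: d²=250 > ρ²=38 → inactive
o2: d²=226 > ρ²=38 → inactive
o3: d²=9 ≤ ρ²=38; F_rep = 37·(0,3)/9² = (0.0000,1.3704)
o4: d²=113 > ρ²=38 → inactive
F = F_att + ΣF_rep = (-9.0000,3.6204)
Δp = p'−p = (-2.2500,0.9051); α = Δx/Fx = (-9/4) / (-9) = 1/4
check: Δy/Fy = (391/432) / (391/108) = 1/4 ✓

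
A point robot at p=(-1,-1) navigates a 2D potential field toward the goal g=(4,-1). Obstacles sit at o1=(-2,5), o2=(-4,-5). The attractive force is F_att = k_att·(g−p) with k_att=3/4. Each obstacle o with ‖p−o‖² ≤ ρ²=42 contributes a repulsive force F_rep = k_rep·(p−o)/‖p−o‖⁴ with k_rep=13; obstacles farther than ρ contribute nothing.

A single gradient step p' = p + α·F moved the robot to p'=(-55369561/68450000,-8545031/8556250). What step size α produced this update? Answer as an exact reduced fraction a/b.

α = 1/20

F_att = 3/4·(g−p) = 3/4·(5,0) = (3.7500,0.0000)
o1: d²=37 ≤ ρ²=42; F_rep = 13·(1,-6)/37² = (0.0095,-0.0570)
o2: d²=25 ≤ ρ²=42; F_rep = 13·(3,4)/25² = (0.0624,0.0832)
F = F_att + ΣF_rep = (3.8219,0.0262)
Δp = p'−p = (0.1911,0.0013); α = Δx/Fx = (13080439/68450000) / (13080439/3422500) = 1/20
check: Δy/Fy = (11219/8556250) / (22438/855625) = 1/20 ✓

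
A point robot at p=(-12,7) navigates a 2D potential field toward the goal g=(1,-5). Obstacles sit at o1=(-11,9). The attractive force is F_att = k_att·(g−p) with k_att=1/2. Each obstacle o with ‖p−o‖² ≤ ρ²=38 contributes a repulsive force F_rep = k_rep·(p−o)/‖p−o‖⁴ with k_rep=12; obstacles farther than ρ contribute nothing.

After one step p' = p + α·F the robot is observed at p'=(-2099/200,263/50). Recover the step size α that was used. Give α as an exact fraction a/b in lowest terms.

α = 1/4

F_att = 1/2·(g−p) = 1/2·(13,-12) = (6.5000,-6.0000)
o1: d²=5 ≤ ρ²=38; F_rep = 12·(-1,-2)/5² = (-0.4800,-0.9600)
F = F_att + ΣF_rep = (6.0200,-6.9600)
Δp = p'−p = (1.5050,-1.7400); α = Δx/Fx = (301/200) / (301/50) = 1/4
check: Δy/Fy = (-87/50) / (-174/25) = 1/4 ✓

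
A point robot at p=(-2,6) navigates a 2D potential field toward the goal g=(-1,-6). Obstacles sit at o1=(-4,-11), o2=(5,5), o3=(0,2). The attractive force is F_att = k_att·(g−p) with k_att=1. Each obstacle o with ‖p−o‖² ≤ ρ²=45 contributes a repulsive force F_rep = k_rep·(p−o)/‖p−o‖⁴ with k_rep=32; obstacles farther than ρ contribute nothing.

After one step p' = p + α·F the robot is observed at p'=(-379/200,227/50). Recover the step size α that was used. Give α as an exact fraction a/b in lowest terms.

F_att = 1·(g−p) = 1·(1,-12) = (1.0000,-12.0000)
o1: d²=293 > ρ²=45 → inactive
o2: d²=50 > ρ²=45 → inactive
o3: d²=20 ≤ ρ²=45; F_rep = 32·(-2,4)/20² = (-0.1600,0.3200)
F = F_att + ΣF_rep = (0.8400,-11.6800)
Δp = p'−p = (0.1050,-1.4600); α = Δx/Fx = (21/200) / (21/25) = 1/8
check: Δy/Fy = (-73/50) / (-292/25) = 1/8 ✓

α = 1/8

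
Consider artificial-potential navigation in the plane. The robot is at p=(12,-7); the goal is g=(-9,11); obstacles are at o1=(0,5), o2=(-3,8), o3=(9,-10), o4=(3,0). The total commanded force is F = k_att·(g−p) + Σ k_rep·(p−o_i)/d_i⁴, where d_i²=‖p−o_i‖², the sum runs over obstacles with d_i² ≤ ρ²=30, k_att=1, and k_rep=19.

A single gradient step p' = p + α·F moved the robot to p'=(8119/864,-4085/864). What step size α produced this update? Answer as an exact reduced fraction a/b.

F_att = 1·(g−p) = 1·(-21,18) = (-21.0000,18.0000)
o1: d²=288 > ρ²=30 → inactive
o2: d²=450 > ρ²=30 → inactive
o3: d²=18 ≤ ρ²=30; F_rep = 19·(3,3)/18² = (0.1759,0.1759)
o4: d²=130 > ρ²=30 → inactive
F = F_att + ΣF_rep = (-20.8241,18.1759)
Δp = p'−p = (-2.6030,2.2720); α = Δx/Fx = (-2249/864) / (-2249/108) = 1/8
check: Δy/Fy = (1963/864) / (1963/108) = 1/8 ✓

α = 1/8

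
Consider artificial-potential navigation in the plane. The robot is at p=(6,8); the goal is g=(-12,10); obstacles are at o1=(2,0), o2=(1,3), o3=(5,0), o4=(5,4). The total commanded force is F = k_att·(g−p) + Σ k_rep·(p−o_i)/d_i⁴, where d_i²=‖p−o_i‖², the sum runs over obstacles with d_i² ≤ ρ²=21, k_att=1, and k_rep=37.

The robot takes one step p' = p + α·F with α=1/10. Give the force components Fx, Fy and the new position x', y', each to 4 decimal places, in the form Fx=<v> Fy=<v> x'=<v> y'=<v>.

Fx=-17.8720 Fy=2.5121 x'=4.2128 y'=8.2512

F_att = 1·(g−p) = 1·(-18,2) = (-18.0000,2.0000)
o1: d²=80 > ρ²=21 → inactive
o2: d²=50 > ρ²=21 → inactive
o3: d²=65 > ρ²=21 → inactive
o4: d²=17 ≤ ρ²=21; F_rep = 37·(1,4)/17² = (0.1280,0.5121)
F = F_att + ΣF_rep = (-17.8720,2.5121)
p' = p + 1/10·F = (4.2128,8.2512)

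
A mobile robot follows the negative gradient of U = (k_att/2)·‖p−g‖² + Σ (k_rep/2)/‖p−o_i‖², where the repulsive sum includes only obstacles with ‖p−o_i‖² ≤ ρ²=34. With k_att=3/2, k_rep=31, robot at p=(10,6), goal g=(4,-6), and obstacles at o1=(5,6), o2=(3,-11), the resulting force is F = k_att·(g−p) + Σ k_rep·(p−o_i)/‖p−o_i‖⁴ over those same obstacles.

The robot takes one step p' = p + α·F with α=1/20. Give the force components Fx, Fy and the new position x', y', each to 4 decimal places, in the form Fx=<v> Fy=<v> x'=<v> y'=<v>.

F_att = 3/2·(g−p) = 3/2·(-6,-12) = (-9.0000,-18.0000)
o1: d²=25 ≤ ρ²=34; F_rep = 31·(5,0)/25² = (0.2480,0.0000)
o2: d²=338 > ρ²=34 → inactive
F = F_att + ΣF_rep = (-8.7520,-18.0000)
p' = p + 1/20·F = (9.5624,5.1000)

Fx=-8.7520 Fy=-18.0000 x'=9.5624 y'=5.1000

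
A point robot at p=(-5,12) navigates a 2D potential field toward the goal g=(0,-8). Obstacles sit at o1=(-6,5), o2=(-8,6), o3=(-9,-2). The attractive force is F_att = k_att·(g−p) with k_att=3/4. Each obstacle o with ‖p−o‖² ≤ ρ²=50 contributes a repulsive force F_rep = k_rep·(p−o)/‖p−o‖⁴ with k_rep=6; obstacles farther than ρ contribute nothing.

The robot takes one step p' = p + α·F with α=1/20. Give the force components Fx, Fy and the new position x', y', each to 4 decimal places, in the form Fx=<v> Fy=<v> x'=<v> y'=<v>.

Fx=3.7613 Fy=-14.9654 x'=-4.8119 y'=11.2517

F_att = 3/4·(g−p) = 3/4·(5,-20) = (3.7500,-15.0000)
o1: d²=50 ≤ ρ²=50; F_rep = 6·(1,7)/50² = (0.0024,0.0168)
o2: d²=45 ≤ ρ²=50; F_rep = 6·(3,6)/45² = (0.0089,0.0178)
o3: d²=212 > ρ²=50 → inactive
F = F_att + ΣF_rep = (3.7613,-14.9654)
p' = p + 1/20·F = (-4.8119,11.2517)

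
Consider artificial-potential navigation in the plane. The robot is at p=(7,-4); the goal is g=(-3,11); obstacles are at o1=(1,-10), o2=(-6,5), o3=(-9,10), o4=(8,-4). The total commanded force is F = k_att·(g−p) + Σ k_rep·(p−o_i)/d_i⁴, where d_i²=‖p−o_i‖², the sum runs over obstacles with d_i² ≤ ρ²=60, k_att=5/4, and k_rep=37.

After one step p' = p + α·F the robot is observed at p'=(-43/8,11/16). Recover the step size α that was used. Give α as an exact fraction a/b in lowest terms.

F_att = 5/4·(g−p) = 5/4·(-10,15) = (-12.5000,18.7500)
o1: d²=72 > ρ²=60 → inactive
o2: d²=250 > ρ²=60 → inactive
o3: d²=452 > ρ²=60 → inactive
o4: d²=1 ≤ ρ²=60; F_rep = 37·(-1,0)/1² = (-37.0000,0.0000)
F = F_att + ΣF_rep = (-49.5000,18.7500)
Δp = p'−p = (-12.3750,4.6875); α = Δx/Fx = (-99/8) / (-99/2) = 1/4
check: Δy/Fy = (75/16) / (75/4) = 1/4 ✓

α = 1/4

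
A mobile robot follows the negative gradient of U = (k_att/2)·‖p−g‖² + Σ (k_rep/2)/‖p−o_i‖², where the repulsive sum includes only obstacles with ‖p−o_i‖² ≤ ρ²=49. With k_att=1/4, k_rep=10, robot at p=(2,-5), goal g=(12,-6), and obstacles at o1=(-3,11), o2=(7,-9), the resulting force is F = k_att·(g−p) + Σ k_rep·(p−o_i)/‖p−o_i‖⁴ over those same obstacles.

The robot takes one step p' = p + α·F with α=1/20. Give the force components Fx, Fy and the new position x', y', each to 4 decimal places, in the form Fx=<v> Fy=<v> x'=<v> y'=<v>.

F_att = 1/4·(g−p) = 1/4·(10,-1) = (2.5000,-0.2500)
o1: d²=281 > ρ²=49 → inactive
o2: d²=41 ≤ ρ²=49; F_rep = 10·(-5,4)/41² = (-0.0297,0.0238)
F = F_att + ΣF_rep = (2.4703,-0.2262)
p' = p + 1/20·F = (2.1235,-5.0113)

Fx=2.4703 Fy=-0.2262 x'=2.1235 y'=-5.0113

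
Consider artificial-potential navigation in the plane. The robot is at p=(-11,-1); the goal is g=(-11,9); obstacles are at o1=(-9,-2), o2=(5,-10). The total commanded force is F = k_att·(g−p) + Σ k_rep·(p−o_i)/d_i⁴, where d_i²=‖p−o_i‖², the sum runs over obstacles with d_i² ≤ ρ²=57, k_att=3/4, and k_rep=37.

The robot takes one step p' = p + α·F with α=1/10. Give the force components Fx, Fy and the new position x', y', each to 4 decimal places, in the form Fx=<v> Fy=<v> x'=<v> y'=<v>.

Fx=-2.9600 Fy=8.9800 x'=-11.2960 y'=-0.1020

F_att = 3/4·(g−p) = 3/4·(0,10) = (0.0000,7.5000)
o1: d²=5 ≤ ρ²=57; F_rep = 37·(-2,1)/5² = (-2.9600,1.4800)
o2: d²=337 > ρ²=57 → inactive
F = F_att + ΣF_rep = (-2.9600,8.9800)
p' = p + 1/10·F = (-11.2960,-0.1020)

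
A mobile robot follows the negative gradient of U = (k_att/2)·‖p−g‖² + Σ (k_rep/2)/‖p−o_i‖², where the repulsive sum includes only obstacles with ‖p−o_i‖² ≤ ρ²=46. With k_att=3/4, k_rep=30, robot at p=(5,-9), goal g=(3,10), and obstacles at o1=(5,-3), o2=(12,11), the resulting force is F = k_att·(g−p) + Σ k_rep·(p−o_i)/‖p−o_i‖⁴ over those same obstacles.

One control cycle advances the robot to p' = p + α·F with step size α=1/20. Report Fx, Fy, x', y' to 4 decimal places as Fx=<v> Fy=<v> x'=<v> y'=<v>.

Fx=-1.5000 Fy=14.1111 x'=4.9250 y'=-8.2944

F_att = 3/4·(g−p) = 3/4·(-2,19) = (-1.5000,14.2500)
o1: d²=36 ≤ ρ²=46; F_rep = 30·(0,-6)/36² = (0.0000,-0.1389)
o2: d²=449 > ρ²=46 → inactive
F = F_att + ΣF_rep = (-1.5000,14.1111)
p' = p + 1/20·F = (4.9250,-8.2944)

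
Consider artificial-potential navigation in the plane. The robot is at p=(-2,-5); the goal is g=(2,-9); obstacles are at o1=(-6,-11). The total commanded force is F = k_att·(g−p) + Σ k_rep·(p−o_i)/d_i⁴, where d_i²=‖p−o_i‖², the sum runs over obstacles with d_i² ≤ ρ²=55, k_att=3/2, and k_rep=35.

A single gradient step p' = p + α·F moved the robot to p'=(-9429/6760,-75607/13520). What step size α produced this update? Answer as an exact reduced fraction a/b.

F_att = 3/2·(g−p) = 3/2·(4,-4) = (6.0000,-6.0000)
o1: d²=52 ≤ ρ²=55; F_rep = 35·(4,6)/52² = (0.0518,0.0777)
F = F_att + ΣF_rep = (6.0518,-5.9223)
Δp = p'−p = (0.6052,-0.5922); α = Δx/Fx = (4091/6760) / (4091/676) = 1/10
check: Δy/Fy = (-8007/13520) / (-8007/1352) = 1/10 ✓

α = 1/10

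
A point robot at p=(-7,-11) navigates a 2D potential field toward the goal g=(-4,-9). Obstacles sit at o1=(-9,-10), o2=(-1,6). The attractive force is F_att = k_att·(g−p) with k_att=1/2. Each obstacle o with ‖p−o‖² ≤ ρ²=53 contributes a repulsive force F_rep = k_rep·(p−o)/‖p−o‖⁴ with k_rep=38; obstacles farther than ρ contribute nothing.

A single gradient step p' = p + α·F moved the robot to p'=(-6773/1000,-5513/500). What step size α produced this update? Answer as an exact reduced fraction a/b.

F_att = 1/2·(g−p) = 1/2·(3,2) = (1.5000,1.0000)
o1: d²=5 ≤ ρ²=53; F_rep = 38·(2,-1)/5² = (3.0400,-1.5200)
o2: d²=325 > ρ²=53 → inactive
F = F_att + ΣF_rep = (4.5400,-0.5200)
Δp = p'−p = (0.2270,-0.0260); α = Δx/Fx = (227/1000) / (227/50) = 1/20
check: Δy/Fy = (-13/500) / (-13/25) = 1/20 ✓

α = 1/20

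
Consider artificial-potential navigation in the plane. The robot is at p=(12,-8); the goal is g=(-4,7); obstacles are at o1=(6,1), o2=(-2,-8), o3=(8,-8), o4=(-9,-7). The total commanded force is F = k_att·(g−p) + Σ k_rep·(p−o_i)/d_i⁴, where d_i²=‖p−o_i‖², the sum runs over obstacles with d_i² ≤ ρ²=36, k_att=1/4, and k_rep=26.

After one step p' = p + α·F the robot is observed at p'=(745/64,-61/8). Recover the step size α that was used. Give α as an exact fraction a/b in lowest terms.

α = 1/10

F_att = 1/4·(g−p) = 1/4·(-16,15) = (-4.0000,3.7500)
o1: d²=117 > ρ²=36 → inactive
o2: d²=196 > ρ²=36 → inactive
o3: d²=16 ≤ ρ²=36; F_rep = 26·(4,0)/16² = (0.4062,0.0000)
o4: d²=442 > ρ²=36 → inactive
F = F_att + ΣF_rep = (-3.5938,3.7500)
Δp = p'−p = (-0.3594,0.3750); α = Δx/Fx = (-23/64) / (-115/32) = 1/10
check: Δy/Fy = (3/8) / (15/4) = 1/10 ✓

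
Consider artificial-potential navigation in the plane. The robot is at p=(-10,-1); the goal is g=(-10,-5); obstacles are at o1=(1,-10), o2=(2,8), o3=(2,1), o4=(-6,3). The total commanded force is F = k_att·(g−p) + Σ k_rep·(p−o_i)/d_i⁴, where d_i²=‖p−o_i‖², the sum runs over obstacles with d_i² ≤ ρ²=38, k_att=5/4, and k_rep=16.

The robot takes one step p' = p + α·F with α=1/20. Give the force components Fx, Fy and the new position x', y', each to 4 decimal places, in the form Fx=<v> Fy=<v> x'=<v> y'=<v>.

F_att = 5/4·(g−p) = 5/4·(0,-4) = (0.0000,-5.0000)
o1: d²=202 > ρ²=38 → inactive
o2: d²=225 > ρ²=38 → inactive
o3: d²=148 > ρ²=38 → inactive
o4: d²=32 ≤ ρ²=38; F_rep = 16·(-4,-4)/32² = (-0.0625,-0.0625)
F = F_att + ΣF_rep = (-0.0625,-5.0625)
p' = p + 1/20·F = (-10.0031,-1.2531)

Fx=-0.0625 Fy=-5.0625 x'=-10.0031 y'=-1.2531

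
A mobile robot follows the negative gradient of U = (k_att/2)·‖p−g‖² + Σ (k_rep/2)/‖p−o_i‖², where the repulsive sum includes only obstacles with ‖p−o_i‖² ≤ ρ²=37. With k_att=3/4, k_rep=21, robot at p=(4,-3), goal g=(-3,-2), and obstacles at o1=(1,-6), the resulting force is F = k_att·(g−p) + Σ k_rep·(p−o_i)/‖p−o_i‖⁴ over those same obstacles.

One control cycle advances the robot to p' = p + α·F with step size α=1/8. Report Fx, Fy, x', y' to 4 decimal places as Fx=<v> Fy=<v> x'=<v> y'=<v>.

Fx=-5.0556 Fy=0.9444 x'=3.3681 y'=-2.8819

F_att = 3/4·(g−p) = 3/4·(-7,1) = (-5.2500,0.7500)
o1: d²=18 ≤ ρ²=37; F_rep = 21·(3,3)/18² = (0.1944,0.1944)
F = F_att + ΣF_rep = (-5.0556,0.9444)
p' = p + 1/8·F = (3.3681,-2.8819)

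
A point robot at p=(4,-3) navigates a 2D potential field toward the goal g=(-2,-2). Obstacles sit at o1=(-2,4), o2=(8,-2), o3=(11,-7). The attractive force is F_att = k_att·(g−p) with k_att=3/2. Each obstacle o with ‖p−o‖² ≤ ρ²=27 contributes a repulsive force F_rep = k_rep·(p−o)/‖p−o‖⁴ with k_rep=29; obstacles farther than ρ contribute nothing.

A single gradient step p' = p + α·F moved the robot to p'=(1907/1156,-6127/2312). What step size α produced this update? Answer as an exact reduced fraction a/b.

F_att = 3/2·(g−p) = 3/2·(-6,1) = (-9.0000,1.5000)
o1: d²=85 > ρ²=27 → inactive
o2: d²=17 ≤ ρ²=27; F_rep = 29·(-4,-1)/17² = (-0.4014,-0.1003)
o3: d²=65 > ρ²=27 → inactive
F = F_att + ΣF_rep = (-9.4014,1.3997)
Δp = p'−p = (-2.3503,0.3499); α = Δx/Fx = (-2717/1156) / (-2717/289) = 1/4
check: Δy/Fy = (809/2312) / (809/578) = 1/4 ✓

α = 1/4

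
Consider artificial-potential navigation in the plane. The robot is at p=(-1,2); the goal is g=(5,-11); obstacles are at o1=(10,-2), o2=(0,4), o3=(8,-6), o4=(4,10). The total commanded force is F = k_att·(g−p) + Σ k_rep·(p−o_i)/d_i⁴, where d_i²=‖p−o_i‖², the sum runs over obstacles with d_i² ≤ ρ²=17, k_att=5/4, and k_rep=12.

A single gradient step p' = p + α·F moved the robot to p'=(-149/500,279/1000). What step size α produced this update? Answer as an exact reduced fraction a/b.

F_att = 5/4·(g−p) = 5/4·(6,-13) = (7.5000,-16.2500)
o1: d²=137 > ρ²=17 → inactive
o2: d²=5 ≤ ρ²=17; F_rep = 12·(-1,-2)/5² = (-0.4800,-0.9600)
o3: d²=145 > ρ²=17 → inactive
o4: d²=89 > ρ²=17 → inactive
F = F_att + ΣF_rep = (7.0200,-17.2100)
Δp = p'−p = (0.7020,-1.7210); α = Δx/Fx = (351/500) / (351/50) = 1/10
check: Δy/Fy = (-1721/1000) / (-1721/100) = 1/10 ✓

α = 1/10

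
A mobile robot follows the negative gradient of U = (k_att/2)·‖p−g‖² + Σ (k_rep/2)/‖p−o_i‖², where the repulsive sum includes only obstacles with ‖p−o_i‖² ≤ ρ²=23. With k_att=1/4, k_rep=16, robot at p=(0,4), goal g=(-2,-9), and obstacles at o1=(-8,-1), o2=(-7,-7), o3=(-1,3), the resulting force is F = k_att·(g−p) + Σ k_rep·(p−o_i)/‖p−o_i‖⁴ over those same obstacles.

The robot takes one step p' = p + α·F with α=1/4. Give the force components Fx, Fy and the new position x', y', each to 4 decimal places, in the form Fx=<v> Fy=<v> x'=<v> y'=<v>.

F_att = 1/4·(g−p) = 1/4·(-2,-13) = (-0.5000,-3.2500)
o1: d²=89 > ρ²=23 → inactive
o2: d²=170 > ρ²=23 → inactive
o3: d²=2 ≤ ρ²=23; F_rep = 16·(1,1)/2² = (4.0000,4.0000)
F = F_att + ΣF_rep = (3.5000,0.7500)
p' = p + 1/4·F = (0.8750,4.1875)

Fx=3.5000 Fy=0.7500 x'=0.8750 y'=4.1875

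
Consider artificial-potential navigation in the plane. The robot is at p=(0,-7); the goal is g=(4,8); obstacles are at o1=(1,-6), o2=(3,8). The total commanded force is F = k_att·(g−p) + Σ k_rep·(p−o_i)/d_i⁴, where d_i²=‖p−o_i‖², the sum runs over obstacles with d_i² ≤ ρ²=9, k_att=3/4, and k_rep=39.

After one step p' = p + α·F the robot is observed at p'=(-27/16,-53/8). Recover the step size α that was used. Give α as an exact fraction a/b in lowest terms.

F_att = 3/4·(g−p) = 3/4·(4,15) = (3.0000,11.2500)
o1: d²=2 ≤ ρ²=9; F_rep = 39·(-1,-1)/2² = (-9.7500,-9.7500)
o2: d²=234 > ρ²=9 → inactive
F = F_att + ΣF_rep = (-6.7500,1.5000)
Δp = p'−p = (-1.6875,0.3750); α = Δx/Fx = (-27/16) / (-27/4) = 1/4
check: Δy/Fy = (3/8) / (3/2) = 1/4 ✓

α = 1/4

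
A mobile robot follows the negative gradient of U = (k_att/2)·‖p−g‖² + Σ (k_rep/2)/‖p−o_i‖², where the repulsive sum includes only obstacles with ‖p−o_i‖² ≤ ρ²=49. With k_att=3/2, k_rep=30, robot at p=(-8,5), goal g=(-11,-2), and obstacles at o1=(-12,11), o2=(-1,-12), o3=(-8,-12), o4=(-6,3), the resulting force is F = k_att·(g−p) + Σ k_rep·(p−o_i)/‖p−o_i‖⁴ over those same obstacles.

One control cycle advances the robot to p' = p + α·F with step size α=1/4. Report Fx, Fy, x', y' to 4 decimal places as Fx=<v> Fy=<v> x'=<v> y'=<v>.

Fx=-5.4375 Fy=-9.5625 x'=-9.3594 y'=2.6094

F_att = 3/2·(g−p) = 3/2·(-3,-7) = (-4.5000,-10.5000)
o1: d²=52 > ρ²=49 → inactive
o2: d²=338 > ρ²=49 → inactive
o3: d²=289 > ρ²=49 → inactive
o4: d²=8 ≤ ρ²=49; F_rep = 30·(-2,2)/8² = (-0.9375,0.9375)
F = F_att + ΣF_rep = (-5.4375,-9.5625)
p' = p + 1/4·F = (-9.3594,2.6094)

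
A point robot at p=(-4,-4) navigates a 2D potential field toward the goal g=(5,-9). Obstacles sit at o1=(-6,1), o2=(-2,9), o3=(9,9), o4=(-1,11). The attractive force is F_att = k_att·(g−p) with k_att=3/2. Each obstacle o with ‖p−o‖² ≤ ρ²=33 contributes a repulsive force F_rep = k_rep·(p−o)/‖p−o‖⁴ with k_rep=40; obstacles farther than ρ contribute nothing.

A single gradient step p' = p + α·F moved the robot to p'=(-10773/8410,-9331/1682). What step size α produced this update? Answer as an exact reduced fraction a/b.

F_att = 3/2·(g−p) = 3/2·(9,-5) = (13.5000,-7.5000)
o1: d²=29 ≤ ρ²=33; F_rep = 40·(2,-5)/29² = (0.0951,-0.2378)
o2: d²=173 > ρ²=33 → inactive
o3: d²=338 > ρ²=33 → inactive
o4: d²=234 > ρ²=33 → inactive
F = F_att + ΣF_rep = (13.5951,-7.7378)
Δp = p'−p = (2.7190,-1.5476); α = Δx/Fx = (22867/8410) / (22867/1682) = 1/5
check: Δy/Fy = (-2603/1682) / (-13015/1682) = 1/5 ✓

α = 1/5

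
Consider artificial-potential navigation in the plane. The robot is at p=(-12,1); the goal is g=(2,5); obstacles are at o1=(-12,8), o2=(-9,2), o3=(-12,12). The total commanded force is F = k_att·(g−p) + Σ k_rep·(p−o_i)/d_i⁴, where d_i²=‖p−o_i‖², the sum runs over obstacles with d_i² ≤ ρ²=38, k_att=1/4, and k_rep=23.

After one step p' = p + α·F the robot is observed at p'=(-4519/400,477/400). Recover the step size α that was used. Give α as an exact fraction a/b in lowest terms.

F_att = 1/4·(g−p) = 1/4·(14,4) = (3.5000,1.0000)
o1: d²=49 > ρ²=38 → inactive
o2: d²=10 ≤ ρ²=38; F_rep = 23·(-3,-1)/10² = (-0.6900,-0.2300)
o3: d²=121 > ρ²=38 → inactive
F = F_att + ΣF_rep = (2.8100,0.7700)
Δp = p'−p = (0.7025,0.1925); α = Δx/Fx = (281/400) / (281/100) = 1/4
check: Δy/Fy = (77/400) / (77/100) = 1/4 ✓

α = 1/4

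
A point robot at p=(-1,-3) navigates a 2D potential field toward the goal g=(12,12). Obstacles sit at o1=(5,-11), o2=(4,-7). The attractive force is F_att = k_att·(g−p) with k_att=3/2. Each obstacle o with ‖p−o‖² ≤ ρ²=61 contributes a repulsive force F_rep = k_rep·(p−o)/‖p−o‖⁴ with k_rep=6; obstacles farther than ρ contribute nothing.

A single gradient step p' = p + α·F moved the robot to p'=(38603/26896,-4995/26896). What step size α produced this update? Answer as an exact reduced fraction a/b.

α = 1/8

F_att = 3/2·(g−p) = 3/2·(13,15) = (19.5000,22.5000)
o1: d²=100 > ρ²=61 → inactive
o2: d²=41 ≤ ρ²=61; F_rep = 6·(-5,4)/41² = (-0.0178,0.0143)
F = F_att + ΣF_rep = (19.4822,22.5143)
Δp = p'−p = (2.4353,2.8143); α = Δx/Fx = (65499/26896) / (65499/3362) = 1/8
check: Δy/Fy = (75693/26896) / (75693/3362) = 1/8 ✓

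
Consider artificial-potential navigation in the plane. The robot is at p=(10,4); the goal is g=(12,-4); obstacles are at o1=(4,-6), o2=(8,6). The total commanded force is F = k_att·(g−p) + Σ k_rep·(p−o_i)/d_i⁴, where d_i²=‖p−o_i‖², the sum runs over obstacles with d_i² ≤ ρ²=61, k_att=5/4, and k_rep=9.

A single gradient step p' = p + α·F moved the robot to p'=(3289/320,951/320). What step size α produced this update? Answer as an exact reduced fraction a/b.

F_att = 5/4·(g−p) = 5/4·(2,-8) = (2.5000,-10.0000)
o1: d²=136 > ρ²=61 → inactive
o2: d²=8 ≤ ρ²=61; F_rep = 9·(2,-2)/8² = (0.2812,-0.2812)
F = F_att + ΣF_rep = (2.7812,-10.2812)
Δp = p'−p = (0.2781,-1.0281); α = Δx/Fx = (89/320) / (89/32) = 1/10
check: Δy/Fy = (-329/320) / (-329/32) = 1/10 ✓

α = 1/10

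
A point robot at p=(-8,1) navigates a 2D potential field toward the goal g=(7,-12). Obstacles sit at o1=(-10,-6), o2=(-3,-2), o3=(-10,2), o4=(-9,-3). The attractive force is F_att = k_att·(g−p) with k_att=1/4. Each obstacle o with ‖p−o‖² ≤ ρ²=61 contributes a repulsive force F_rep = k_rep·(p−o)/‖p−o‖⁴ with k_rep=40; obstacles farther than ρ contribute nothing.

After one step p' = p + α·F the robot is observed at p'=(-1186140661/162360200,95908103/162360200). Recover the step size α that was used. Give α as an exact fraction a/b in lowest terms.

α = 1/10

F_att = 1/4·(g−p) = 1/4·(15,-13) = (3.7500,-3.2500)
o1: d²=53 ≤ ρ²=61; F_rep = 40·(2,7)/53² = (0.0285,0.0997)
o2: d²=34 ≤ ρ²=61; F_rep = 40·(-5,3)/34² = (-0.1730,0.1038)
o3: d²=5 ≤ ρ²=61; F_rep = 40·(2,-1)/5² = (3.2000,-1.6000)
o4: d²=17 ≤ ρ²=61; F_rep = 40·(1,4)/17² = (0.1384,0.5536)
F = F_att + ΣF_rep = (6.9439,-4.0929)
Δp = p'−p = (0.6944,-0.4093); α = Δx/Fx = (112740939/162360200) / (112740939/16236020) = 1/10
check: Δy/Fy = (-66452097/162360200) / (-66452097/16236020) = 1/10 ✓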